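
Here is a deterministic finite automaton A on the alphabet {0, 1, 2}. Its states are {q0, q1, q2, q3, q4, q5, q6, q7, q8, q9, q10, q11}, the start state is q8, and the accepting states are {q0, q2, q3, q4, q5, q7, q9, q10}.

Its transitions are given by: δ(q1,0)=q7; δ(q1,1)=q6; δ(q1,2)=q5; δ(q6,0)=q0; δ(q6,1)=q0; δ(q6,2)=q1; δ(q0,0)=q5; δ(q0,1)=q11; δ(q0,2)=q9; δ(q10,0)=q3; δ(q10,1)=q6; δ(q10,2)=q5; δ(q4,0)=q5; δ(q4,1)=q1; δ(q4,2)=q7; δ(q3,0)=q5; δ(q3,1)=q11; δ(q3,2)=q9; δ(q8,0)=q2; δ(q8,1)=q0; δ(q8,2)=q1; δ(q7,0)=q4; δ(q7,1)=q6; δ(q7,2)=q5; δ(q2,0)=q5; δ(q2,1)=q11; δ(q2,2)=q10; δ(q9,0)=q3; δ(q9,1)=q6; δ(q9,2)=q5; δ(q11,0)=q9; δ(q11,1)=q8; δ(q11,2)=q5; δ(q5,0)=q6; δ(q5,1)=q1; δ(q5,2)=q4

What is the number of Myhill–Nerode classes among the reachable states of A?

P0 = {q0,q2,q3,q4,q5,q7,q9,q10} | {q1,q6,q8,q11}.
Refine {q0,q2,q3,q4,q5,q7,q9,q10} on symbol 0: members go to different blocks, giving {q0,q2,q3,q4,q7,q9,q10} and {q5}.
On input 0, block {q0,q2,q3,q4,q7,q9,q10} splits into {q0,q2,q3,q4} and {q7,q9,q10}.
Split {q1,q6,q8,q11} by δ(·,0) → {q1,q11} and {q6,q8}.
The partition is now stable with 5 blocks: {q0,q2,q3,q4} | {q1,q11} | {q5} | {q7,q9,q10} | {q6,q8}.

5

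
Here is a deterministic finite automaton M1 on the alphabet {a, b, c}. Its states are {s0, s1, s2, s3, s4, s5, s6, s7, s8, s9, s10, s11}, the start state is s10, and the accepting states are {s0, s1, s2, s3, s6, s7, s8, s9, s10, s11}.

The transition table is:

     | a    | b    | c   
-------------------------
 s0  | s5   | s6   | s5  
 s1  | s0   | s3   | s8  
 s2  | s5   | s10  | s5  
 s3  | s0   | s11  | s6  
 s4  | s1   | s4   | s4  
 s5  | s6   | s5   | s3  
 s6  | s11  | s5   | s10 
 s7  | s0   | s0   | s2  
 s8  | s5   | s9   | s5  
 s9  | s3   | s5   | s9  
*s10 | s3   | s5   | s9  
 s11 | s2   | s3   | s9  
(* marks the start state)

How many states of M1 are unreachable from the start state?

4

Starting at s10 and following transitions, the reachable set is {s0, s2, s3, s5, s6, s9, s10, s11}. That leaves s1, s4, s7, s8 unreachable — 4 in total.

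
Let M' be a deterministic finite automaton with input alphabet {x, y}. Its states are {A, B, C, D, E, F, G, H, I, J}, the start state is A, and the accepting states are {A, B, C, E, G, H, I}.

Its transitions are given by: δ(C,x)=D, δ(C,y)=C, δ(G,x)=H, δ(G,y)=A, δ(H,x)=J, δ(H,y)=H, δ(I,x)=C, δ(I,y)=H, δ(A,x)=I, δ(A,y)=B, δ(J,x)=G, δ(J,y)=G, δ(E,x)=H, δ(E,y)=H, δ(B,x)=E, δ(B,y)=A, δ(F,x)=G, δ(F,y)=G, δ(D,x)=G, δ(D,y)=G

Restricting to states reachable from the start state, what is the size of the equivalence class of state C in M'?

2

First remove the unreachable states {F}; 9 states remain.
P0 = {A,B,C,E,G,H,I} | {D,J}.
Split {A,B,C,E,G,H,I} by δ(·,x) → {A,B,E,G,I} and {C,H}.
On input x, block {A,B,E,G,I} splits into {E,G,I} and {A,B}.
Refine {E,G,I} on symbol y: members go to different blocks, giving {E,I} and {G}.
No further refinement is possible. Final partition (5 blocks): {E,I} | {D,J} | {C,H} | {A,B} | {G}.
The equivalence class containing C is {C,H}, of size 2.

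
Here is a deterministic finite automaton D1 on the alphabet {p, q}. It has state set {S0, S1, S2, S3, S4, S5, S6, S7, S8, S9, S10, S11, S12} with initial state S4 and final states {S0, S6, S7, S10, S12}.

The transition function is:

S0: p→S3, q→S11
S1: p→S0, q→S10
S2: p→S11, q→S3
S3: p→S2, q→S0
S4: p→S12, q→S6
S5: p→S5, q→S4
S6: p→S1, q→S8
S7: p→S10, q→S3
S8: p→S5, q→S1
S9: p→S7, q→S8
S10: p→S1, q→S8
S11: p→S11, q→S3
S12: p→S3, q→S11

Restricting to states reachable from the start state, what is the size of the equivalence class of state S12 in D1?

First remove the unreachable states {S7,S9}; 11 states remain.
Initial partition by acceptance: {S0,S6,S10,S12} | {S1,S2,S3,S4,S5,S8,S11}.
Split {S1,S2,S3,S4,S5,S8,S11} by δ(·,p) → {S2,S3,S5,S8,S11} and {S1,S4}.
On input p, block {S0,S6,S10,S12} splits into {S0,S12} and {S6,S10}.
Refine {S2,S3,S5,S8,S11} on symbol q: members go to different blocks, giving {S2,S11} and {S5,S8} and {S3}.
The partition is now stable with 6 blocks: {S0,S12} | {S2,S11} | {S1,S4} | {S6,S10} | {S5,S8} | {S3}.
The equivalence class containing S12 is {S0,S12}, of size 2.

2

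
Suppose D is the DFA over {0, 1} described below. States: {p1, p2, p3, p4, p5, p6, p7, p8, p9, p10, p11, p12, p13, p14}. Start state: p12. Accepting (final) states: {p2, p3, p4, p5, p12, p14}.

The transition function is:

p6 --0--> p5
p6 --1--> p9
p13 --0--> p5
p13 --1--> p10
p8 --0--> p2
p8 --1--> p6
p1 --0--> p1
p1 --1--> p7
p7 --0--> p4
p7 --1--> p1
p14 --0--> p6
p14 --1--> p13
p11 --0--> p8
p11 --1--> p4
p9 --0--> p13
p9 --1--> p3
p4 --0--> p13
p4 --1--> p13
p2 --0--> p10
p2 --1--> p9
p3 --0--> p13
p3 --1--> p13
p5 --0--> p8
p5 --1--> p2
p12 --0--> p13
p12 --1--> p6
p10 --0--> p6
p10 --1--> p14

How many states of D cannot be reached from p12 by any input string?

4

Starting at p12 and following transitions, the reachable set is {p2, p3, p5, p6, p8, p9, p10, p12, p13, p14}. That leaves p1, p4, p7, p11 unreachable — 4 in total.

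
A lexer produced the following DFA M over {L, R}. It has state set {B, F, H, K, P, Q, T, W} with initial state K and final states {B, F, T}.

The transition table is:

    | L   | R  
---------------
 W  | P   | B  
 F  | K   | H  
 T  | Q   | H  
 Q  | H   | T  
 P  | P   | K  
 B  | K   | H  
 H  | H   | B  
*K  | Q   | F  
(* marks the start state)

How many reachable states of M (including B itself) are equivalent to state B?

First remove the unreachable states {P,W}; 6 states remain.
Start with accepting vs non-accepting: {B,F,T} | {H,K,Q}.
Stable partition: {B,F,T} | {H,K,Q} — 2 equivalence classes.
State B belongs to the block {B,F,T}, which has 3 states.

3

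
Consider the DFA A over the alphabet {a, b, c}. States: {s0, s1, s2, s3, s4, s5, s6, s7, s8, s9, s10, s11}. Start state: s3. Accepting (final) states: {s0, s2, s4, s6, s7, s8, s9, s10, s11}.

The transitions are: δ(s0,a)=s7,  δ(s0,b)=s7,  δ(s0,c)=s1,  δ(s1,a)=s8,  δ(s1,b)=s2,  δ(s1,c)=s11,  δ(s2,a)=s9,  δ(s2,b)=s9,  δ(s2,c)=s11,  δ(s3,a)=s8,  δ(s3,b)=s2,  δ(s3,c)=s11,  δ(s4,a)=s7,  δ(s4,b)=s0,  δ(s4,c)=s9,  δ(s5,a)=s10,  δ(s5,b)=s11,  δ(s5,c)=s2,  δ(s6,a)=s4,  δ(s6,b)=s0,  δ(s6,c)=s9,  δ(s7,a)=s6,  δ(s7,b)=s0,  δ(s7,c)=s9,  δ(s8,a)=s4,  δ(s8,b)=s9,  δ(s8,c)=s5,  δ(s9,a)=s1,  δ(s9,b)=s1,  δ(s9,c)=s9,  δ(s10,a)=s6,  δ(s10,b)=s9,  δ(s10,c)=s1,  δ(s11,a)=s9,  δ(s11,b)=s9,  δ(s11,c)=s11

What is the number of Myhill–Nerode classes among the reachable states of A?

6

Every state is reachable, so we keep all 12.
Start with accepting vs non-accepting: {s0,s2,s4,s6,s7,s8,s9,s10,s11} | {s1,s3,s5}.
On input a, block {s0,s2,s4,s6,s7,s8,s9,s10,s11} splits into {s0,s2,s4,s6,s7,s8,s10,s11} and {s9}.
Refine {s0,s2,s4,s6,s7,s8,s10,s11} on symbol a: members go to different blocks, giving {s0,s4,s6,s7,s8,s10} and {s2,s11}.
Refine {s0,s4,s6,s7,s8,s10} on symbol b: members go to different blocks, giving {s0,s4,s6,s7} and {s8,s10}.
On input c, block {s0,s4,s6,s7} splits into {s4,s6,s7} and {s0}.
No further refinement is possible. Final partition (6 blocks): {s4,s6,s7} | {s1,s3,s5} | {s9} | {s2,s11} | {s8,s10} | {s0}.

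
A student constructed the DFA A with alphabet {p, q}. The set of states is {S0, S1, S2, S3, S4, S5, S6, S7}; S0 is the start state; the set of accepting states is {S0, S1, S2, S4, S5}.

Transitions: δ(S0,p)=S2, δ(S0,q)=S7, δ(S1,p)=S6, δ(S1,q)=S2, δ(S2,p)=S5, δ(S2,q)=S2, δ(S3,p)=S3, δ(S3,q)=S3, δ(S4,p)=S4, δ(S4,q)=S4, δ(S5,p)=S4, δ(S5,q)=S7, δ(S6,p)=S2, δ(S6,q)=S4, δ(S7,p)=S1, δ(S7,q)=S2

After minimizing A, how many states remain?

Reachable states from the start: {S0,S1,S2,S4,S5,S6,S7}. Unreachable: {S3} — drop them.
P0 = {S0,S1,S2,S4,S5} | {S6,S7}.
On input p, block {S0,S1,S2,S4,S5} splits into {S0,S2,S4,S5} and {S1}.
Refine {S0,S2,S4,S5} on symbol q: members go to different blocks, giving {S0,S5} and {S2,S4}.
Refine {S6,S7} on symbol p: members go to different blocks, giving {S6} and {S7}.
Refine {S2,S4} on symbol p: members go to different blocks, giving {S2} and {S4}.
Refine {S0,S5} on symbol p: members go to different blocks, giving {S0} and {S5}.
The partition is now stable with 7 blocks: {S0} | {S6} | {S1} | {S2} | {S7} | {S4} | {S5}.

7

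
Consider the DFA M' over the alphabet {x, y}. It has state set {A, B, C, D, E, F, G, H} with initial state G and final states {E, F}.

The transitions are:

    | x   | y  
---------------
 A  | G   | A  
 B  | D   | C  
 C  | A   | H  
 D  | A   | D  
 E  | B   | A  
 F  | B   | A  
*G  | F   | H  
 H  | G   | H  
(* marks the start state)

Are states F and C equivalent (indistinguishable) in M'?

First remove the unreachable states {E}; 7 states remain.
Start with accepting vs non-accepting: {F} | {A,B,C,D,G,H}.
Split {A,B,C,D,G,H} by δ(·,x) → {A,B,C,D,H} and {G}.
On input x, block {A,B,C,D,H} splits into {B,C,D} and {A,H}.
On input x, block {B,C,D} splits into {C,D} and {B}.
Refine {C,D} on symbol y: members go to different blocks, giving {C} and {D}.
The partition is now stable with 6 blocks: {F} | {C} | {G} | {A,H} | {B} | {D}.
F and C end up in different blocks, so they are distinguishable. For instance, the string 'ε' is accepted from only F.

No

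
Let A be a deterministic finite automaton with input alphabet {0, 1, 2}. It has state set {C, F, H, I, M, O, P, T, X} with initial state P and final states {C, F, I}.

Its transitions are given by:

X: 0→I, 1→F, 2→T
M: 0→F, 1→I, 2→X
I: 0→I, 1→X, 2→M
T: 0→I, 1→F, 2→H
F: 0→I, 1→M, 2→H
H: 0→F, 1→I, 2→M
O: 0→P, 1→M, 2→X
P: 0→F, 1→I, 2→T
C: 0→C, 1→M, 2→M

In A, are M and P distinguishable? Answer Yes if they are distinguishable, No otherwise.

No

First remove the unreachable states {C,O}; 7 states remain.
P0 = {F,I} | {H,M,P,T,X}.
No further refinement is possible. Final partition (2 blocks): {F,I} | {H,M,P,T,X}.
M and P lie in the same block of the stable partition, so they are equivalent — no string distinguishes them.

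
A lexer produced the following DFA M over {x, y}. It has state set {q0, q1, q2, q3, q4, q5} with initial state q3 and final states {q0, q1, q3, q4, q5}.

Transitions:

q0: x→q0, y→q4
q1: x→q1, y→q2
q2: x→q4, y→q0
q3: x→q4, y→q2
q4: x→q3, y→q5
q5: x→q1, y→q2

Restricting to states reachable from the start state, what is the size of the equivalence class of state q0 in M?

Initial partition by acceptance: {q0,q1,q3,q4,q5} | {q2}.
On input y, block {q0,q1,q3,q4,q5} splits into {q1,q3,q5} and {q0,q4}.
Split {q1,q3,q5} by δ(·,x) → {q1,q5} and {q3}.
On input x, block {q0,q4} splits into {q0} and {q4}.
No further refinement is possible. Final partition (5 blocks): {q1,q5} | {q2} | {q0} | {q3} | {q4}.
The equivalence class containing q0 is {q0}, of size 1.

1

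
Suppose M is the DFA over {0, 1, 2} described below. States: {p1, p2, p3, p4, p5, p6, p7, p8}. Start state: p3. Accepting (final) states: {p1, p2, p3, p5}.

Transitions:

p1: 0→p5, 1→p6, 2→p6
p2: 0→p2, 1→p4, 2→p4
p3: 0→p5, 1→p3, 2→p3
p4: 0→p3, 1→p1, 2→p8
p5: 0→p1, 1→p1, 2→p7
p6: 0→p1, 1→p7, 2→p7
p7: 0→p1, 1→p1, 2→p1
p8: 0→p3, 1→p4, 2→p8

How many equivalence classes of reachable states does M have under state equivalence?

First remove the unreachable states {p2,p4,p8}; 5 states remain.
Start with accepting vs non-accepting: {p1,p3,p5} | {p6,p7}.
Refine {p1,p3,p5} on symbol 1: members go to different blocks, giving {p3,p5} and {p1}.
On input 0, block {p3,p5} splits into {p3} and {p5}.
On input 1, block {p6,p7} splits into {p6} and {p7}.
Stable partition: {p3} | {p6} | {p1} | {p5} | {p7} — 5 equivalence classes.

5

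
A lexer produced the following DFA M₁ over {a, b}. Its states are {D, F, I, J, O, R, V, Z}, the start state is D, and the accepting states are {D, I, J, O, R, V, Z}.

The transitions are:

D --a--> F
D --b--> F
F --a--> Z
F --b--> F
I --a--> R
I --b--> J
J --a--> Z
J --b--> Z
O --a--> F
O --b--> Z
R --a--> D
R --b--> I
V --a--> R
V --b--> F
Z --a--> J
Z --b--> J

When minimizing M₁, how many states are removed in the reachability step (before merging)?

4

Starting at D and following transitions, the reachable set is {D, F, J, Z}. That leaves I, O, R, V unreachable — 4 in total.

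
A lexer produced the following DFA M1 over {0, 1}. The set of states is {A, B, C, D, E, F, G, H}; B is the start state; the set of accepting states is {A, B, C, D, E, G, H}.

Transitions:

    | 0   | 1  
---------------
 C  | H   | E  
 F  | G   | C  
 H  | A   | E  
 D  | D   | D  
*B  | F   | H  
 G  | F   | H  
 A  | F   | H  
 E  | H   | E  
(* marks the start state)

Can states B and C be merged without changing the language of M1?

Reachable states from the start: {A,B,C,E,F,G,H}. Unreachable: {D} — drop them.
Start with accepting vs non-accepting: {A,B,C,E,G,H} | {F}.
Refine {A,B,C,E,G,H} on symbol 0: members go to different blocks, giving {A,B,G} and {C,E,H}.
On input 0, block {C,E,H} splits into {C,E} and {H}.
The partition is now stable with 4 blocks: {A,B,G} | {F} | {C,E} | {H}.
B and C end up in different blocks, so they are distinguishable. For instance, the string '0' is accepted from only C.

No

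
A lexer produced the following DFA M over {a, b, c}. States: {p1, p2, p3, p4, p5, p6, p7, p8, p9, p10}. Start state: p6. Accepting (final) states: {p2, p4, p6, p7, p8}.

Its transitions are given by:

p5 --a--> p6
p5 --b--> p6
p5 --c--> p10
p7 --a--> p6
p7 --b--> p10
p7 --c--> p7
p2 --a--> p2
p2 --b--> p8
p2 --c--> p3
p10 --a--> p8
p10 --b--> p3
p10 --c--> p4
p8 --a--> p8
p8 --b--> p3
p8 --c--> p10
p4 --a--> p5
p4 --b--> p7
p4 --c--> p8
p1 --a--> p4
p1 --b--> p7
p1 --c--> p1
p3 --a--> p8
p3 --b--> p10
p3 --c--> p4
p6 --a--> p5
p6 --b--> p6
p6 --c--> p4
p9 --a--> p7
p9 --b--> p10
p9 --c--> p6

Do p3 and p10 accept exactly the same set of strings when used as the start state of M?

Yes

First remove the unreachable states {p1,p2,p9}; 7 states remain.
P0 = {p4,p6,p7,p8} | {p3,p5,p10}.
Refine {p4,p6,p7,p8} on symbol a: members go to different blocks, giving {p4,p6} and {p7,p8}.
On input b, block {p4,p6} splits into {p4} and {p6}.
Refine {p3,p5,p10} on symbol a: members go to different blocks, giving {p3,p10} and {p5}.
Split {p7,p8} by δ(·,a) → {p7} and {p8}.
Stable partition: {p4} | {p3,p10} | {p7} | {p6} | {p5} | {p8} — 6 equivalence classes.
p3 and p10 lie in the same block of the stable partition, so they are equivalent — no string distinguishes them.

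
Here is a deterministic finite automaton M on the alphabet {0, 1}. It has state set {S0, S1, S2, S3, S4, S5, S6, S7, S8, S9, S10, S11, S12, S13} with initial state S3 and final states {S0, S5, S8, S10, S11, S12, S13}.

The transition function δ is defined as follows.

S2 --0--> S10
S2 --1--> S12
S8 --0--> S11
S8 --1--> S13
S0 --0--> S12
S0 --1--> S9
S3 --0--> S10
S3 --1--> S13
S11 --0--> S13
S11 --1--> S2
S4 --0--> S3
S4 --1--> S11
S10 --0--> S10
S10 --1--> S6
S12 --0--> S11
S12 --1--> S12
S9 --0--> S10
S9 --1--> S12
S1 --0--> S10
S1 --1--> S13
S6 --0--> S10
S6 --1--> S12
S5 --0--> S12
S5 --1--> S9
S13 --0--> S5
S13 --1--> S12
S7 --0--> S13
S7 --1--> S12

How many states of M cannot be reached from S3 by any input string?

5

BFS from S3 reaches {S2, S3, S5, S6, S9, S10, S11, S12, S13}; the 5 state(s) S0, S1, S4, S7, S8 are never visited.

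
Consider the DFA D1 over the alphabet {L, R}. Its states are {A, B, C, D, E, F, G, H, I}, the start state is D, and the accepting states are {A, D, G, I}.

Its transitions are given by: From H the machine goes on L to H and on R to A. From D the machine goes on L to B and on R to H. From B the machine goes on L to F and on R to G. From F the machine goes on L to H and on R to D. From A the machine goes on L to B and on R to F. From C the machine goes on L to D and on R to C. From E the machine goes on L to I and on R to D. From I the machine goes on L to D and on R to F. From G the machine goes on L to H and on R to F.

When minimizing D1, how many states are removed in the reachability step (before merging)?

3

Starting at D and following transitions, the reachable set is {A, B, D, F, G, H}. That leaves C, E, I unreachable — 3 in total.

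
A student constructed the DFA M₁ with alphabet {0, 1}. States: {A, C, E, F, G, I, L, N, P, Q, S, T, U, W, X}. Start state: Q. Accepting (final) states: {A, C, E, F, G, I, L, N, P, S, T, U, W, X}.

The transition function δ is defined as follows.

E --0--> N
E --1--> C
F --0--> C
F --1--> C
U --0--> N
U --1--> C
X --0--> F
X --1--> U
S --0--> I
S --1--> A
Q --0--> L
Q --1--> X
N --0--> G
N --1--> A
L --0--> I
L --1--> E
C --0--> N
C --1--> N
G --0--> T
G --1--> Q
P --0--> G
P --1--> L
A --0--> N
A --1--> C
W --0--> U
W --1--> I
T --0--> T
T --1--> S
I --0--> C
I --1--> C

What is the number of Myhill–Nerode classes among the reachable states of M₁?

8

Reachable states from the start: {A,C,E,F,G,I,L,N,Q,S,T,U,X}. Unreachable: {P,W} — drop them.
Initial partition by acceptance: {A,C,E,F,G,I,L,N,S,T,U,X} | {Q}.
Split {A,C,E,F,G,I,L,N,S,T,U,X} by δ(·,1) → {A,C,E,F,I,L,N,S,T,U,X} and {G}.
Refine {A,C,E,F,I,L,N,S,T,U,X} on symbol 0: members go to different blocks, giving {A,C,E,F,I,L,S,T,U,X} and {N}.
Refine {A,C,E,F,I,L,S,T,U,X} on symbol 0: members go to different blocks, giving {F,I,L,S,T,X} and {A,C,E,U}.
Refine {F,I,L,S,T,X} on symbol 0: members go to different blocks, giving {L,S,T,X} and {F,I}.
Refine {L,S,T,X} on symbol 0: members go to different blocks, giving {L,S,X} and {T}.
Refine {A,C,E,U} on symbol 1: members go to different blocks, giving {A,E,U} and {C}.
The partition is now stable with 8 blocks: {L,S,X} | {Q} | {G} | {N} | {A,E,U} | {F,I} | {T} | {C}.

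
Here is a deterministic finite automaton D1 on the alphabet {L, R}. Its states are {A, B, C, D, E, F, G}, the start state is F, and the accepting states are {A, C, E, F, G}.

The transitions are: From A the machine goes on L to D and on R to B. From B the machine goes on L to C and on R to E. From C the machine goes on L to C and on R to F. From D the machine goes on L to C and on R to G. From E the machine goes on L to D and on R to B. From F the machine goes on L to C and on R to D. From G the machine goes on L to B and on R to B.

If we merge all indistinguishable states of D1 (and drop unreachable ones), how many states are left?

States {A} cannot be reached from the start state, so discard them.
P0 = {C,E,F,G} | {B,D}.
Refine {C,E,F,G} on symbol L: members go to different blocks, giving {C,F} and {E,G}.
On input R, block {C,F} splits into {C} and {F}.
Stable partition: {C} | {B,D} | {E,G} | {F} — 4 equivalence classes.

4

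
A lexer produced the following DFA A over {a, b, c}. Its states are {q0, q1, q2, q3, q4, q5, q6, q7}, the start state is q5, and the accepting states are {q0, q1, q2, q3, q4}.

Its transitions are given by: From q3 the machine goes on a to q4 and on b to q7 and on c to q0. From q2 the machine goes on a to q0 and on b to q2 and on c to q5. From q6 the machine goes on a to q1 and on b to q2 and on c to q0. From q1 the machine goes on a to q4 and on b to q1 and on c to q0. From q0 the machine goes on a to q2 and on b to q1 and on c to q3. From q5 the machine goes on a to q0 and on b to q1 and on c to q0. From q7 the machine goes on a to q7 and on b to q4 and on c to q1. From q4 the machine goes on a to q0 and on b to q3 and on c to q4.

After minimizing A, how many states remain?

First remove the unreachable states {q6}; 7 states remain.
P0 = {q0,q1,q2,q3,q4} | {q5,q7}.
Split {q0,q1,q2,q3,q4} by δ(·,b) → {q0,q1,q2,q4} and {q3}.
Split {q0,q1,q2,q4} by δ(·,b) → {q0,q1,q2} and {q4}.
Split {q0,q1,q2} by δ(·,a) → {q0,q2} and {q1}.
Split {q0,q2} by δ(·,b) → {q0} and {q2}.
On input a, block {q5,q7} splits into {q5} and {q7}.
The partition is now stable with 7 blocks: {q0} | {q5} | {q3} | {q4} | {q1} | {q2} | {q7}.

7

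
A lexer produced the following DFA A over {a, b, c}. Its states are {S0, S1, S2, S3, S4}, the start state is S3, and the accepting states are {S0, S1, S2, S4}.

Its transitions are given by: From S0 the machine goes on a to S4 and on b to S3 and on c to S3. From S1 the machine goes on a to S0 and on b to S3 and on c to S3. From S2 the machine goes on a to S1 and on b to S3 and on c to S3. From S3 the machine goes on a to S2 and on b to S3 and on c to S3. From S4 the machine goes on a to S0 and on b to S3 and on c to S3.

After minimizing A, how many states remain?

Initial partition by acceptance: {S0,S1,S2,S4} | {S3}.
No further refinement is possible. Final partition (2 blocks): {S0,S1,S2,S4} | {S3}.

2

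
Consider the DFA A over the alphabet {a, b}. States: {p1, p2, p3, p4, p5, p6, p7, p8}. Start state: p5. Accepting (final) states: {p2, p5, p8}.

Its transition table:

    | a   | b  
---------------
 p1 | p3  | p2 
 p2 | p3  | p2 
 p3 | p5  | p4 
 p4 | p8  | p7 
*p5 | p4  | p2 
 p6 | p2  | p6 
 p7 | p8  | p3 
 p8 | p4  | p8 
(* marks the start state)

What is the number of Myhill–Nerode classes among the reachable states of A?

States {p1,p6} cannot be reached from the start state, so discard them.
Initial partition by acceptance: {p2,p5,p8} | {p3,p4,p7}.
Stable partition: {p2,p5,p8} | {p3,p4,p7} — 2 equivalence classes.

2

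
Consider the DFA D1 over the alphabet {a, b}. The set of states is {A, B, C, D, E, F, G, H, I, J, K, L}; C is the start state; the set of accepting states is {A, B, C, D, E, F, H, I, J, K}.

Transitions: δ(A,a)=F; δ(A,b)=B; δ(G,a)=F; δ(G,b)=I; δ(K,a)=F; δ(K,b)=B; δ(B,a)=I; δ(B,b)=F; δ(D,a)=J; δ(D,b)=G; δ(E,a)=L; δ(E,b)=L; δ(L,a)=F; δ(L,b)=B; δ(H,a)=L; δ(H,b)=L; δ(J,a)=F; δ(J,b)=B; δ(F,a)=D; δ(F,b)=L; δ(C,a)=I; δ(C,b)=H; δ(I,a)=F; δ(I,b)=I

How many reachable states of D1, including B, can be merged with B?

1

First remove the unreachable states {A,E,K}; 9 states remain.
P0 = {B,C,D,F,H,I,J} | {G,L}.
Split {B,C,D,F,H,I,J} by δ(·,a) → {B,C,D,F,I,J} and {H}.
On input b, block {B,C,D,F,I,J} splits into {B,I,J} and {D,F} and {C}.
On input a, block {B,I,J} splits into {I,J} and {B}.
On input b, block {I,J} splits into {I} and {J}.
Refine {G,L} on symbol b: members go to different blocks, giving {G} and {L}.
On input a, block {D,F} splits into {D} and {F}.
No further refinement is possible. Final partition (9 blocks): {I} | {G} | {H} | {D} | {C} | {B} | {J} | {L} | {F}.
The equivalence class containing B is {B}, of size 1.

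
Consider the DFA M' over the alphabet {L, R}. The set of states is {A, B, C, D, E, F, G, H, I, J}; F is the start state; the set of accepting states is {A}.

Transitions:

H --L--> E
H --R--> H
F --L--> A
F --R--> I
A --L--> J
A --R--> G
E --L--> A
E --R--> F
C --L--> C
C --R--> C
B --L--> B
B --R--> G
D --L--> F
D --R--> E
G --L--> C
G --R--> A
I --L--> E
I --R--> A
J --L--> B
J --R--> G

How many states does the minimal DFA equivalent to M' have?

7

States {D,H} cannot be reached from the start state, so discard them.
Initial partition by acceptance: {A} | {B,C,E,F,G,I,J}.
On input L, block {B,C,E,F,G,I,J} splits into {B,C,G,I,J} and {E,F}.
On input L, block {B,C,G,I,J} splits into {B,C,G,J} and {I}.
On input R, block {B,C,G,J} splits into {B,C,J} and {G}.
Split {B,C,J} by δ(·,R) → {B,J} and {C}.
Split {E,F} by δ(·,R) → {E} and {F}.
No further refinement is possible. Final partition (7 blocks): {A} | {B,J} | {E} | {I} | {G} | {C} | {F}.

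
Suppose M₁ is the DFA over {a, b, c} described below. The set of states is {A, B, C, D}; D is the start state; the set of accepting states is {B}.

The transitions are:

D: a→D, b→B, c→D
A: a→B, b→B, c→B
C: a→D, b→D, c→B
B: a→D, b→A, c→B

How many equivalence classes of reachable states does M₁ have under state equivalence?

Reachable states from the start: {A,B,D}. Unreachable: {C} — drop them.
P0 = {B} | {A,D}.
On input a, block {A,D} splits into {A} and {D}.
The partition is now stable with 3 blocks: {B} | {A} | {D}.

3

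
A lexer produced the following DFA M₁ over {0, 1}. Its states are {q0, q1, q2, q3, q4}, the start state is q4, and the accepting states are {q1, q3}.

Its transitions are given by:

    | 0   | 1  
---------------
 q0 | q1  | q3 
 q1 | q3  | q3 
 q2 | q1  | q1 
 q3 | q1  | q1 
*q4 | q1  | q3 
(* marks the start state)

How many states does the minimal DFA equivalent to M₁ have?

2

First remove the unreachable states {q0,q2}; 3 states remain.
Start with accepting vs non-accepting: {q1,q3} | {q4}.
The partition is now stable with 2 blocks: {q1,q3} | {q4}.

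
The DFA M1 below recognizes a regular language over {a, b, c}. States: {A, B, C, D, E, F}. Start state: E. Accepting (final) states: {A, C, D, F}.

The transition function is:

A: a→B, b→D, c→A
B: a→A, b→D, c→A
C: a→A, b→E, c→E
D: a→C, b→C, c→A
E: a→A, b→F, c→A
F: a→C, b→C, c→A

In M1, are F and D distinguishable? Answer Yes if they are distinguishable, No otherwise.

Every state is reachable, so we keep all 6.
P0 = {A,C,D,F} | {B,E}.
On input a, block {A,C,D,F} splits into {C,D,F} and {A}.
On input a, block {C,D,F} splits into {D,F} and {C}.
The partition is now stable with 4 blocks: {D,F} | {B,E} | {A} | {C}.
F and D lie in the same block of the stable partition, so they are equivalent — no string distinguishes them.

No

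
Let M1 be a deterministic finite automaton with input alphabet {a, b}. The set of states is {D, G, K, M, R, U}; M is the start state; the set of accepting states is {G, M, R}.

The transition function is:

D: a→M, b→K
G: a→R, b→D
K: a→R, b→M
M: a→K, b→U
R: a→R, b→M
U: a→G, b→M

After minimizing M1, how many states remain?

Every state is reachable, so we keep all 6.
P0 = {G,M,R} | {D,K,U}.
On input a, block {G,M,R} splits into {G,R} and {M}.
On input b, block {G,R} splits into {G} and {R}.
Refine {D,K,U} on symbol a: members go to different blocks, giving {U} and {D} and {K}.
The partition is now stable with 6 blocks: {G} | {U} | {M} | {R} | {D} | {K}.

6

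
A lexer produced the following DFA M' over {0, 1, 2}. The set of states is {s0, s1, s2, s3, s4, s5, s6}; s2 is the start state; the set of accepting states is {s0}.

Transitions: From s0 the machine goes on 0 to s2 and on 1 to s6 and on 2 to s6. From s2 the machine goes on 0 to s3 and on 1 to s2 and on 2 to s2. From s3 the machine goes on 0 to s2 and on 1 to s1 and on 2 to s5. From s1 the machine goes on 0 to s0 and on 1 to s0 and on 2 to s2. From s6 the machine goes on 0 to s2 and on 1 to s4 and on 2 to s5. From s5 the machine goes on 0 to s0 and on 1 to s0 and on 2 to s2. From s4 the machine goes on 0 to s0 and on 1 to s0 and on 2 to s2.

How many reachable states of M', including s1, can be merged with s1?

Initial partition by acceptance: {s0} | {s1,s2,s3,s4,s5,s6}.
Refine {s1,s2,s3,s4,s5,s6} on symbol 0: members go to different blocks, giving {s1,s4,s5} and {s2,s3,s6}.
On input 1, block {s2,s3,s6} splits into {s3,s6} and {s2}.
Stable partition: {s0} | {s1,s4,s5} | {s3,s6} | {s2} — 4 equivalence classes.
State s1 belongs to the block {s1,s4,s5}, which has 3 states.

3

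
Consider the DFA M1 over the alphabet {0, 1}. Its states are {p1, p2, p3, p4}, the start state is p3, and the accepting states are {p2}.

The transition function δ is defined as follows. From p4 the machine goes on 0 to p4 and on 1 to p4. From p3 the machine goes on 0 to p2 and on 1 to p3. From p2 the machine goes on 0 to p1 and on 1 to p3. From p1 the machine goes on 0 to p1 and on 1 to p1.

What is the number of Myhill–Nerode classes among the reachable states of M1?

3

Reachable states from the start: {p1,p2,p3}. Unreachable: {p4} — drop them.
Start with accepting vs non-accepting: {p2} | {p1,p3}.
Refine {p1,p3} on symbol 0: members go to different blocks, giving {p1} and {p3}.
The partition is now stable with 3 blocks: {p2} | {p1} | {p3}.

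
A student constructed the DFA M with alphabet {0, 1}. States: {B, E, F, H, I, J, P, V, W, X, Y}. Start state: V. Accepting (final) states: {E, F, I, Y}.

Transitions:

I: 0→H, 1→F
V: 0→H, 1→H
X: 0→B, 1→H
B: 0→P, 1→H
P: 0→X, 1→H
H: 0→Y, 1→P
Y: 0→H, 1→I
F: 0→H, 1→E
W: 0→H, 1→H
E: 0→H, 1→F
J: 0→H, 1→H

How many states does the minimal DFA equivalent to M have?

States {J,W} cannot be reached from the start state, so discard them.
Initial partition by acceptance: {E,F,I,Y} | {B,H,P,V,X}.
Split {B,H,P,V,X} by δ(·,0) → {B,P,V,X} and {H}.
Refine {B,P,V,X} on symbol 0: members go to different blocks, giving {B,P,X} and {V}.
Stable partition: {E,F,I,Y} | {B,P,X} | {H} | {V} — 4 equivalence classes.

4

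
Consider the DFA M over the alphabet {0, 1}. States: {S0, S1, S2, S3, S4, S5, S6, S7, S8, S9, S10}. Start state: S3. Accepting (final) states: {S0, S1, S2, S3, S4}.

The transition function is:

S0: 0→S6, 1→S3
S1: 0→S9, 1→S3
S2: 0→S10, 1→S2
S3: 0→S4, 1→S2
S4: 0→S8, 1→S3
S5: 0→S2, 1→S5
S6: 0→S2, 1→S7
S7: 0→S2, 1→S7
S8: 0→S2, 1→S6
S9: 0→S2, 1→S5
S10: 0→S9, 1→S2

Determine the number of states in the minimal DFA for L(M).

First remove the unreachable states {S0,S1}; 9 states remain.
Start with accepting vs non-accepting: {S2,S3,S4} | {S5,S6,S7,S8,S9,S10}.
Split {S2,S3,S4} by δ(·,0) → {S2,S4} and {S3}.
Refine {S2,S4} on symbol 1: members go to different blocks, giving {S2} and {S4}.
On input 0, block {S5,S6,S7,S8,S9,S10} splits into {S5,S6,S7,S8,S9} and {S10}.
Stable partition: {S2} | {S5,S6,S7,S8,S9} | {S3} | {S4} | {S10} — 5 equivalence classes.

5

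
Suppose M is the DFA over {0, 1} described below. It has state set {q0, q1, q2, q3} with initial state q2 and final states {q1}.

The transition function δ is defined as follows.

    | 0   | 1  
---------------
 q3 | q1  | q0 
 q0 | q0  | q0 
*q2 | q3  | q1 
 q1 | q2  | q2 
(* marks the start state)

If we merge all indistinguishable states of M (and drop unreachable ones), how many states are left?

4

Initial partition by acceptance: {q1} | {q0,q2,q3}.
Split {q0,q2,q3} by δ(·,0) → {q0,q2} and {q3}.
Split {q0,q2} by δ(·,0) → {q0} and {q2}.
The partition is now stable with 4 blocks: {q1} | {q0} | {q3} | {q2}.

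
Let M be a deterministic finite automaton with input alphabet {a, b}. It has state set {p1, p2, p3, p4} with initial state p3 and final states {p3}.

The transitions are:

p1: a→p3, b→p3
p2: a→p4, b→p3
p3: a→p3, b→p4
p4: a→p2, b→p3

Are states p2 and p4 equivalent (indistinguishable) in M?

States {p1} cannot be reached from the start state, so discard them.
Initial partition by acceptance: {p3} | {p2,p4}.
No further refinement is possible. Final partition (2 blocks): {p3} | {p2,p4}.
p2 and p4 lie in the same block of the stable partition, so they are equivalent — no string distinguishes them.

Yes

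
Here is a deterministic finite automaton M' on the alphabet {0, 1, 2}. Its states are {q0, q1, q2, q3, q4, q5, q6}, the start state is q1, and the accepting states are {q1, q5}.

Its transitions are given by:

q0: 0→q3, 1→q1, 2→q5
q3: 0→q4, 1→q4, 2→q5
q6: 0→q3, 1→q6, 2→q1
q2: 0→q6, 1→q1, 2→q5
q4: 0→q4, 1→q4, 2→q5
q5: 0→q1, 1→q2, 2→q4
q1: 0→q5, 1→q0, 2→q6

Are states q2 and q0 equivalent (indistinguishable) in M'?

Initial partition by acceptance: {q1,q5} | {q0,q2,q3,q4,q6}.
Refine {q0,q2,q3,q4,q6} on symbol 1: members go to different blocks, giving {q3,q4,q6} and {q0,q2}.
No further refinement is possible. Final partition (3 blocks): {q1,q5} | {q3,q4,q6} | {q0,q2}.
q2 and q0 lie in the same block of the stable partition, so they are equivalent — no string distinguishes them.

Yes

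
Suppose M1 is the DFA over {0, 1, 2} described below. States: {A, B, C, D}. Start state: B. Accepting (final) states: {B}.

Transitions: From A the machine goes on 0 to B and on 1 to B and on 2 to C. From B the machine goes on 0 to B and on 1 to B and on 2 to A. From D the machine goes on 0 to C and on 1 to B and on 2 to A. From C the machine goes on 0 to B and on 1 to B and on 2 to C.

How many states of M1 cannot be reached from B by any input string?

No path from B leads to D; the other 3 states are all reachable.

1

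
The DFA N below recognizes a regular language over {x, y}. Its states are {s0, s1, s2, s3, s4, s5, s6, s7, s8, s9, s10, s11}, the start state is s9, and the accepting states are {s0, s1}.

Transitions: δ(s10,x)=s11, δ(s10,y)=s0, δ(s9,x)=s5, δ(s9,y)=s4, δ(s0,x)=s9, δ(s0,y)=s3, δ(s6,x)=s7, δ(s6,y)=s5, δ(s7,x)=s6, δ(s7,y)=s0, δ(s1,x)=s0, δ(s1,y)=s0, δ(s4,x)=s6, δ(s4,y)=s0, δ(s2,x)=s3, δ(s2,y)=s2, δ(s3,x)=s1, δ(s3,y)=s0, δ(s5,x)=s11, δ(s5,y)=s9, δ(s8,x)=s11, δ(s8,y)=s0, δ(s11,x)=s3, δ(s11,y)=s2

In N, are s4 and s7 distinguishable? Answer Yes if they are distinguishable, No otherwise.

No

Reachable states from the start: {s0,s1,s2,s3,s4,s5,s6,s7,s9,s11}. Unreachable: {s8,s10} — drop them.
Start with accepting vs non-accepting: {s0,s1} | {s2,s3,s4,s5,s6,s7,s9,s11}.
On input x, block {s0,s1} splits into {s0} and {s1}.
Split {s2,s3,s4,s5,s6,s7,s9,s11} by δ(·,x) → {s2,s4,s5,s6,s7,s9,s11} and {s3}.
On input x, block {s2,s4,s5,s6,s7,s9,s11} splits into {s4,s5,s6,s7,s9} and {s2,s11}.
On input x, block {s4,s5,s6,s7,s9} splits into {s4,s6,s7,s9} and {s5}.
Refine {s4,s6,s7,s9} on symbol x: members go to different blocks, giving {s4,s6,s7} and {s9}.
Refine {s4,s6,s7} on symbol y: members go to different blocks, giving {s4,s7} and {s6}.
The partition is now stable with 8 blocks: {s0} | {s4,s7} | {s1} | {s3} | {s2,s11} | {s5} | {s9} | {s6}.
s4 and s7 lie in the same block of the stable partition, so they are equivalent — no string distinguishes them.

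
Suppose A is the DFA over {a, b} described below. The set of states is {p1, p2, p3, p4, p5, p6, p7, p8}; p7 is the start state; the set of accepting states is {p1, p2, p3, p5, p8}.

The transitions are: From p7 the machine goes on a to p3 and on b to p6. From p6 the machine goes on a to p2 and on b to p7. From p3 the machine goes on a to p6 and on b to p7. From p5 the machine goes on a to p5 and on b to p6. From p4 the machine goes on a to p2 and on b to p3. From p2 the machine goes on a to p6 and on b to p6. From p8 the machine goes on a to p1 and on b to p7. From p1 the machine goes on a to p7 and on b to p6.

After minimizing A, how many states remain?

First remove the unreachable states {p1,p4,p5,p8}; 4 states remain.
Initial partition by acceptance: {p2,p3} | {p6,p7}.
The partition is now stable with 2 blocks: {p2,p3} | {p6,p7}.

2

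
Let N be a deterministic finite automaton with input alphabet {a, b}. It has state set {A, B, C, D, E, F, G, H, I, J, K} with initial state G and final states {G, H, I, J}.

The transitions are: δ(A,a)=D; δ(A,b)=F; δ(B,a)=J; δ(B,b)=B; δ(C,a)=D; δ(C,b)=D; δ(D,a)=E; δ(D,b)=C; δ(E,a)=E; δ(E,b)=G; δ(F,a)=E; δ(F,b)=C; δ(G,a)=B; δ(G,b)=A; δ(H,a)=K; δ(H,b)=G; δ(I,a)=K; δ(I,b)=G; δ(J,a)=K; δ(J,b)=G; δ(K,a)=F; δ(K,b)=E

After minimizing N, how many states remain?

First remove the unreachable states {H,I}; 9 states remain.
Start with accepting vs non-accepting: {G,J} | {A,B,C,D,E,F,K}.
On input b, block {G,J} splits into {G} and {J}.
Split {A,B,C,D,E,F,K} by δ(·,a) → {A,C,D,E,F,K} and {B}.
On input b, block {A,C,D,E,F,K} splits into {A,C,D,F,K} and {E}.
Refine {A,C,D,F,K} on symbol a: members go to different blocks, giving {A,C,K} and {D,F}.
Refine {A,C,K} on symbol b: members go to different blocks, giving {A,C} and {K}.
The partition is now stable with 7 blocks: {G} | {A,C} | {J} | {B} | {E} | {D,F} | {K}.

7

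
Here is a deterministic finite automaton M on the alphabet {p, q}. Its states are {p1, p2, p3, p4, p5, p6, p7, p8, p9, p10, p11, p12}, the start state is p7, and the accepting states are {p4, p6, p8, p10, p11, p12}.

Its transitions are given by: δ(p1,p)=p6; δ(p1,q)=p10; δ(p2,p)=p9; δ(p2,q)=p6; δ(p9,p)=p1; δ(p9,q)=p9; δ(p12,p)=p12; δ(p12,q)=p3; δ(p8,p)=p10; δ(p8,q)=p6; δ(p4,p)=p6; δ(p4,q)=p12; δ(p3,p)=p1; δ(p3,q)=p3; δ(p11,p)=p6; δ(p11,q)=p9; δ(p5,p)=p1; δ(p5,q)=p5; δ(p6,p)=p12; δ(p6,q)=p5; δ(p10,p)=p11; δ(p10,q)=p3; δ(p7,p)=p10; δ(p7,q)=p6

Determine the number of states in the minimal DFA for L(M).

3

Reachable states from the start: {p1,p3,p5,p6,p7,p9,p10,p11,p12}. Unreachable: {p2,p4,p8} — drop them.
Initial partition by acceptance: {p6,p10,p11,p12} | {p1,p3,p5,p7,p9}.
Split {p1,p3,p5,p7,p9} by δ(·,p) → {p3,p5,p9} and {p1,p7}.
Stable partition: {p6,p10,p11,p12} | {p3,p5,p9} | {p1,p7} — 3 equivalence classes.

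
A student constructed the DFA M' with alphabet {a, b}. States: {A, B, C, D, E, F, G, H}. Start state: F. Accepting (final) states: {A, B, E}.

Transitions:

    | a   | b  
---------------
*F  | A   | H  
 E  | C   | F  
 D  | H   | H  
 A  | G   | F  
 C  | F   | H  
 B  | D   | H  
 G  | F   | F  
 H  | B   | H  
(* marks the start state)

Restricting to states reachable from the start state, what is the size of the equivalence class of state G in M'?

Reachable states from the start: {A,B,D,F,G,H}. Unreachable: {C,E} — drop them.
Start with accepting vs non-accepting: {A,B} | {D,F,G,H}.
On input a, block {D,F,G,H} splits into {D,G} and {F,H}.
No further refinement is possible. Final partition (3 blocks): {A,B} | {D,G} | {F,H}.
State G belongs to the block {D,G}, which has 2 states.

2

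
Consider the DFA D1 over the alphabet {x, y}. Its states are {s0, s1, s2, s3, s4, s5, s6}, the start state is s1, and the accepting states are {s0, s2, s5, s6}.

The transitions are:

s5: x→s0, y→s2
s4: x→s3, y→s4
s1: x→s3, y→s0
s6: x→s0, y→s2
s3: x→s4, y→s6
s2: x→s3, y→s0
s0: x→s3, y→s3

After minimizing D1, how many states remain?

Reachable states from the start: {s0,s1,s2,s3,s4,s6}. Unreachable: {s5} — drop them.
P0 = {s0,s2,s6} | {s1,s3,s4}.
On input x, block {s0,s2,s6} splits into {s0,s2} and {s6}.
Split {s0,s2} by δ(·,y) → {s0} and {s2}.
Split {s1,s3,s4} by δ(·,y) → {s1} and {s3} and {s4}.
Stable partition: {s0} | {s1} | {s6} | {s2} | {s3} | {s4} — 6 equivalence classes.

6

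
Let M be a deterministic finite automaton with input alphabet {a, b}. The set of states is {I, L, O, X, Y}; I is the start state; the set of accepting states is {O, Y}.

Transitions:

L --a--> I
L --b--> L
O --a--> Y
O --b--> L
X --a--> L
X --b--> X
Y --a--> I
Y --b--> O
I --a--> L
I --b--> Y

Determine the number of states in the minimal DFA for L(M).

States {X} cannot be reached from the start state, so discard them.
Initial partition by acceptance: {O,Y} | {I,L}.
On input a, block {O,Y} splits into {Y} and {O}.
On input b, block {I,L} splits into {I} and {L}.
Stable partition: {Y} | {I} | {O} | {L} — 4 equivalence classes.

4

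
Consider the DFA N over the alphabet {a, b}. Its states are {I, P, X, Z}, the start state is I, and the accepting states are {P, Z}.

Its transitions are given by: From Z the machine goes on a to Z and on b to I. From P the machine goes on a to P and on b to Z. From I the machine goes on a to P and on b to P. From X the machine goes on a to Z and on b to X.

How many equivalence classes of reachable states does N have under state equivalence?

3

States {X} cannot be reached from the start state, so discard them.
Initial partition by acceptance: {P,Z} | {I}.
Refine {P,Z} on symbol b: members go to different blocks, giving {P} and {Z}.
No further refinement is possible. Final partition (3 blocks): {P} | {I} | {Z}.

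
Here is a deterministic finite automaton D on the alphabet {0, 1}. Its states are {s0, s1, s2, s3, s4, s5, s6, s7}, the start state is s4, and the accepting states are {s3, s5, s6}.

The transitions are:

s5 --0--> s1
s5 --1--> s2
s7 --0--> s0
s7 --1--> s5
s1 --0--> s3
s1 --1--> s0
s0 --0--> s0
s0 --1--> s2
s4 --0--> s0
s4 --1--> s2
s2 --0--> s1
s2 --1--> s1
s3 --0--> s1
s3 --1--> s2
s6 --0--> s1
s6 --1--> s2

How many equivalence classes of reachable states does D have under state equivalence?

4

First remove the unreachable states {s5,s6,s7}; 5 states remain.
Start with accepting vs non-accepting: {s3} | {s0,s1,s2,s4}.
Refine {s0,s1,s2,s4} on symbol 0: members go to different blocks, giving {s0,s2,s4} and {s1}.
On input 0, block {s0,s2,s4} splits into {s0,s4} and {s2}.
The partition is now stable with 4 blocks: {s3} | {s0,s4} | {s1} | {s2}.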